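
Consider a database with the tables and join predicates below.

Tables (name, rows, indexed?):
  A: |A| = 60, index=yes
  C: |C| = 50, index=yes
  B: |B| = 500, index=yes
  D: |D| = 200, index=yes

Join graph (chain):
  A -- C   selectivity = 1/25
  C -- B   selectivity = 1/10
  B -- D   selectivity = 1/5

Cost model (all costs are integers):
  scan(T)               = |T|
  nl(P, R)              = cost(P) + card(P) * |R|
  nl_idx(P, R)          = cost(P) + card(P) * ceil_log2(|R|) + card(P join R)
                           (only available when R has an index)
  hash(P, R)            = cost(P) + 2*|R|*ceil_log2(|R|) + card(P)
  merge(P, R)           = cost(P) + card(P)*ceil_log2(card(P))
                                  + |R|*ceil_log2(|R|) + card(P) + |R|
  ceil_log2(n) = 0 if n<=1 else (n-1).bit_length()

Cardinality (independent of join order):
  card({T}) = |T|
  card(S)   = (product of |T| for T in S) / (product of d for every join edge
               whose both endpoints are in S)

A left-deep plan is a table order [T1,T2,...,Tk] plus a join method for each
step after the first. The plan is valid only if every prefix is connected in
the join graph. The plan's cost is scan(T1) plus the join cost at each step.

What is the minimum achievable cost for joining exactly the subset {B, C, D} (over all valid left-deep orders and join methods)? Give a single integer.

Selinger DP over subsets of {B,C,D}:
  {C}: scan cost=50, card=50
  {B}: scan cost=500, card=500
  {D}: scan cost=200, card=200
  {BC}: card=2500; try (C,hash)→1600, (B,nl_idx)→3000, (B,merge)→5400, (C,merge)→5850, (C,nl_idx)→6000, (B,hash)→9100 …(+2); best=1600 via (C,hash)
  {BD}: card=20000; try (D,hash)→4200, (B,merge)→7000, (D,merge)→7300, (B,hash)→9400, (B,nl_idx)→22000, (D,nl_idx)→24500 …(+2); best=4200 via (D,hash)
  {BCD}: card=100000; try (D,hash)→7300, (C,hash)→24800, (D,merge)→35900, (D,nl_idx)→121600, (C,nl_idx)→224200, (C,merge)→324550 …(+2); best=7300 via (D,hash)

7300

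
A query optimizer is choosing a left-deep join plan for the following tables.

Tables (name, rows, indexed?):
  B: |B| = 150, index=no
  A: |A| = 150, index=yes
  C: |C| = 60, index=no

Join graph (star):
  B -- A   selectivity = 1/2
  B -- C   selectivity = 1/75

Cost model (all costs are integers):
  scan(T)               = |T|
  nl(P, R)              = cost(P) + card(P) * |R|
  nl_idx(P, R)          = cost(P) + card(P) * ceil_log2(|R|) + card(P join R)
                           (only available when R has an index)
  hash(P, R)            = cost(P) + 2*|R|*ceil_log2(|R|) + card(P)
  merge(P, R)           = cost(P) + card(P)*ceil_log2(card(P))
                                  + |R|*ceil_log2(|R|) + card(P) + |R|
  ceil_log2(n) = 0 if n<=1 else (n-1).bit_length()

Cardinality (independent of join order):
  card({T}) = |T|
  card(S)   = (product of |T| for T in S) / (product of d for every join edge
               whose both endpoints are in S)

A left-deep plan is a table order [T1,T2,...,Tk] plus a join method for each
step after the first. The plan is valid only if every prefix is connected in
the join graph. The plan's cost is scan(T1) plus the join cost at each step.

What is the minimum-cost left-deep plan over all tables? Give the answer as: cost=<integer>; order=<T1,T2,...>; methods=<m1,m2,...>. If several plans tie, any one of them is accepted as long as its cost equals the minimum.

Selinger DP (subsets sized 1..n):
  {B}: scan cost=150, card=150
  {A}: scan cost=150, card=150
  {C}: scan cost=60, card=60
  {AB}: card=11250; try (B,hash)→2700, (A,hash)→2700, (B,merge)→2850, (A,merge)→2850, (A,nl_idx)→12600, (B,nl)→22650 …(+1); best=2700 via (B,hash)
  {BC}: card=120; try (C,hash)→1020, (B,merge)→1830, (C,merge)→1920, (B,hash)→2520, (B,nl)→9060, (C,nl)→9150; best=1020 via (C,hash)
  {ABC}: card=9000; try (A,merge)→3330, (A,hash)→3540, (A,nl_idx)→10980, (C,hash)→14670, (A,nl)→19020, (C,merge)→171870 …(+1); best=3330 via (A,merge)

cost=3330; order=B,C,A; methods=hash,merge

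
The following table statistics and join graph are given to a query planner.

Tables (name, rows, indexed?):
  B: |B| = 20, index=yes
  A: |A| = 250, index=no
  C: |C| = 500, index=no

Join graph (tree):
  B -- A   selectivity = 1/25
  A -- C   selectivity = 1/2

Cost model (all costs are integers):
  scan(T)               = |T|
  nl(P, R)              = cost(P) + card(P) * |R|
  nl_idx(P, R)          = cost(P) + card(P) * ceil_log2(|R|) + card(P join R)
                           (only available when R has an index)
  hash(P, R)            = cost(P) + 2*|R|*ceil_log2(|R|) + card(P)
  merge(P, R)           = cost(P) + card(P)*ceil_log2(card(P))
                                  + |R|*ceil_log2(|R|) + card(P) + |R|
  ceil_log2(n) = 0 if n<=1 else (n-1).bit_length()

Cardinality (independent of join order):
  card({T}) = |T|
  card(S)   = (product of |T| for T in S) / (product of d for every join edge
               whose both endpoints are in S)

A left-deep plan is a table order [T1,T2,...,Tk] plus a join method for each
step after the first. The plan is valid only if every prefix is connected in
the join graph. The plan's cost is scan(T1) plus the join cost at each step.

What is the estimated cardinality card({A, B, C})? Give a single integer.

50000

Tables in S: A(250), B(20), C(500)
Edges inside S: B-A(d=25), A-C(d=2)
numerator = 250 * 20 * 500 = 2500000
denominator = 25 * 2 = 50
card(S) = 2500000 / 50 = 50000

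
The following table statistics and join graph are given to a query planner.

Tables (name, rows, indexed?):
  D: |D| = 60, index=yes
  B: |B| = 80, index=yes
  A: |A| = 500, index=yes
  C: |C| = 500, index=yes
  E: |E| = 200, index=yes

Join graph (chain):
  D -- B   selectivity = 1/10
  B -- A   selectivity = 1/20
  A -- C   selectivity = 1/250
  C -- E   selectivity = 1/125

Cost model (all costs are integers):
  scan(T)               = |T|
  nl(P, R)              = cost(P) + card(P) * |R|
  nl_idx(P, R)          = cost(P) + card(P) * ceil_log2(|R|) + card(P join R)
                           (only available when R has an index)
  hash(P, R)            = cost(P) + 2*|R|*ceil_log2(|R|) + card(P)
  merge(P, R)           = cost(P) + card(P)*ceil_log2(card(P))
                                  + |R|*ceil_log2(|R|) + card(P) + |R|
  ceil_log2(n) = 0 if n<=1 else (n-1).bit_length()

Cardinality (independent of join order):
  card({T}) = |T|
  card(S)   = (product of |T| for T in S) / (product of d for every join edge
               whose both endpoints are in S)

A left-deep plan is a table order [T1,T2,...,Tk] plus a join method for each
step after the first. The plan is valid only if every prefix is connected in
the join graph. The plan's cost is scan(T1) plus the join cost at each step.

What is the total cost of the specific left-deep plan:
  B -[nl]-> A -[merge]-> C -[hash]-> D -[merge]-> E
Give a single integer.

459600

step 1: scan B: cost=80, card=80
step 2: join A via nl
    card(P join A) = 80*500/(20) = 2000
    cost = 80 + 80*500 = 40080
step 3: join C via merge
    card(P join C) = 2000*500/(250) = 4000
    cost = 40080 + 2000*11 + 500*9 + 2000 + 500 = 69080
step 4: join D via hash
    card(P join D) = 4000*60/(10) = 24000
    cost = 69080 + 2*60*6 + 4000 = 73800
step 5: join E via merge
    card(P join E) = 24000*200/(125) = 38400
    cost = 73800 + 24000*15 + 200*8 + 24000 + 200 = 459600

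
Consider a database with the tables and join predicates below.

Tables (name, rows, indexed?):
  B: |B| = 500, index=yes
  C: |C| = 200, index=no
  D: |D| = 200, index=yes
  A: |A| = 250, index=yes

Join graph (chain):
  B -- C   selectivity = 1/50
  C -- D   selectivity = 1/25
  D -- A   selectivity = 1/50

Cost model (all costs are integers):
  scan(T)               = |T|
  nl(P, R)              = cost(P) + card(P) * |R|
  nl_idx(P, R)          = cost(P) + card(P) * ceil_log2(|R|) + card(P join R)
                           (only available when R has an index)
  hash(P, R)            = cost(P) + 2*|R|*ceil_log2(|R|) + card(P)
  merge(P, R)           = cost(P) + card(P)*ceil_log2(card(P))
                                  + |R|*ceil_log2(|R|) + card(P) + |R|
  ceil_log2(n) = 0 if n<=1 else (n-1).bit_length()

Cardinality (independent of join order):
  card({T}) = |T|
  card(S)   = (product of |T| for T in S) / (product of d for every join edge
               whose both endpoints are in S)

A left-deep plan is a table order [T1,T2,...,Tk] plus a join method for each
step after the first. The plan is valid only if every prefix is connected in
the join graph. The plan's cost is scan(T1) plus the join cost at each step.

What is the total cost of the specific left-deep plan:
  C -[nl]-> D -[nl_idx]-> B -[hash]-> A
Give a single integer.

step 1: scan C: cost=200, card=200
step 2: join D via nl
    card(P join D) = 200*200/(25) = 1600
    cost = 200 + 200*200 = 40200
step 3: join B via nl_idx
    card(P join B) = 1600*500/(50) = 16000
    cost = 40200 + 1600*9 + 16000 = 70600
step 4: join A via hash
    card(P join A) = 16000*250/(50) = 80000
    cost = 70600 + 2*250*8 + 16000 = 90600

90600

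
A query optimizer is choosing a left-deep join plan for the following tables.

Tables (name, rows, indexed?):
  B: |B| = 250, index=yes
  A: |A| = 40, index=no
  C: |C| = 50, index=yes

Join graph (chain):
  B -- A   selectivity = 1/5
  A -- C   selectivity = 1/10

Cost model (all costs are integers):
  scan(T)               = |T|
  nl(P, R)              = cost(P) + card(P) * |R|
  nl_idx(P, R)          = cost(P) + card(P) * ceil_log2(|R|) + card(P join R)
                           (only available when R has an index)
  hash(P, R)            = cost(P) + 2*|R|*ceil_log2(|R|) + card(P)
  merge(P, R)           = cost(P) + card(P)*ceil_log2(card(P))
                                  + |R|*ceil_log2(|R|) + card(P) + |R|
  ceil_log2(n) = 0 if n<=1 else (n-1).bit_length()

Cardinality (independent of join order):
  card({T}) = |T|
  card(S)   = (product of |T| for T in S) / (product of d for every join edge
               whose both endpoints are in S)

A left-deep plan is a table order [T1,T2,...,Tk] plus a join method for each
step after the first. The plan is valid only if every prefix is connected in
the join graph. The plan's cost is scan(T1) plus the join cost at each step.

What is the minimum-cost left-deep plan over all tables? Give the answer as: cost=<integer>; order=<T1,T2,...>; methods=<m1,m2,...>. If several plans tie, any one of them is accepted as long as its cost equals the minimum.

cost=3580; order=B,A,C; methods=hash,hash

Selinger DP (subsets sized 1..n):
  {B}: scan cost=250, card=250
  {A}: scan cost=40, card=40
  {C}: scan cost=50, card=50
  {AB}: card=2000; try (A,hash)→980, (B,nl_idx)→2360, (B,merge)→2570, (A,merge)→2780, (B,hash)→4080, (B,nl)→10040 …(+1); best=980 via (A,hash)
  {AC}: card=200; try (C,nl_idx)→480, (A,hash)→580, (C,merge)→670, (C,hash)→680, (A,merge)→680, (C,nl)→2040 …(+1); best=480 via (C,nl_idx)
  {ABC}: card=10000; try (C,hash)→3580, (B,merge)→4530, (B,hash)→4680, (B,nl_idx)→12080, (C,nl_idx)→22980, (C,merge)→25330 …(+2); best=3580 via (C,hash)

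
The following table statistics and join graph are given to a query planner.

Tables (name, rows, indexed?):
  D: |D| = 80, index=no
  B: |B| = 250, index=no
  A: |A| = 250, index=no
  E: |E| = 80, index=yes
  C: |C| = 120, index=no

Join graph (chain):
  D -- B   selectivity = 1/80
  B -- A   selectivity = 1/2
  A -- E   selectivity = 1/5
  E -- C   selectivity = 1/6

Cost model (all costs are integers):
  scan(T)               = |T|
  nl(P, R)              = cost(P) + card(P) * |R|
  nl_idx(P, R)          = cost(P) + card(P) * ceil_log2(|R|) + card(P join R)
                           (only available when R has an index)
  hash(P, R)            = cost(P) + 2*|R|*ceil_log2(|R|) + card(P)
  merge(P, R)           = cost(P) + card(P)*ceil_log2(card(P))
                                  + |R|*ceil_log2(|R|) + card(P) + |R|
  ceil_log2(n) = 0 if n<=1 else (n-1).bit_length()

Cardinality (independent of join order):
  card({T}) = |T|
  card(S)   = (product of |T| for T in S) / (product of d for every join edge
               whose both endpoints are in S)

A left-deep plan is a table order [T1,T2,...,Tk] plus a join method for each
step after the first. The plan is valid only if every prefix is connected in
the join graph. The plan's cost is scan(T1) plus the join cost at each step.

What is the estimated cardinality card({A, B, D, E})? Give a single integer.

Tables in S: A(250), B(250), D(80), E(80)
Edges inside S: D-B(d=80), B-A(d=2), A-E(d=5)
numerator = 250 * 250 * 80 * 80 = 400000000
denominator = 80 * 2 * 5 = 800
card(S) = 400000000 / 800 = 500000

500000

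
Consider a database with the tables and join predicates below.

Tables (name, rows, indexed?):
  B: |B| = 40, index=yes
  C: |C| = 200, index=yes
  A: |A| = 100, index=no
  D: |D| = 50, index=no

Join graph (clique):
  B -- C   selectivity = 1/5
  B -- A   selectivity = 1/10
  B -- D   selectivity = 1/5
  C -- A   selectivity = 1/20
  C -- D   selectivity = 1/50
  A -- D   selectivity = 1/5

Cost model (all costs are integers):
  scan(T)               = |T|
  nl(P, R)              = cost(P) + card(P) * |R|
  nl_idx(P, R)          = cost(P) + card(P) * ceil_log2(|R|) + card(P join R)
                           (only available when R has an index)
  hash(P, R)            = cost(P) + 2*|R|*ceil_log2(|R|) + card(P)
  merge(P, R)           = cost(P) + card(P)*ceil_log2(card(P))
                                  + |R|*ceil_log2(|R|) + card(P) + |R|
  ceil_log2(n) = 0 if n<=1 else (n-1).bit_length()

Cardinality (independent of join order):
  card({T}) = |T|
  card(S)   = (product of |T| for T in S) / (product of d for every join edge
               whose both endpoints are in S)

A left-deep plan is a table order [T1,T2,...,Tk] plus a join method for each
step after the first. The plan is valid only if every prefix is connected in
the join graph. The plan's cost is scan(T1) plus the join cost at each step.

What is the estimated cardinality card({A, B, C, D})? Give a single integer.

Tables in S: A(100), B(40), C(200), D(50)
Edges inside S: B-C(d=5), B-A(d=10), B-D(d=5), C-A(d=20), C-D(d=50), A-D(d=5)
numerator = 100 * 40 * 200 * 50 = 40000000
denominator = 5 * 10 * 5 * 20 * 50 * 5 = 1250000
card(S) = 40000000 / 1250000 = 32

32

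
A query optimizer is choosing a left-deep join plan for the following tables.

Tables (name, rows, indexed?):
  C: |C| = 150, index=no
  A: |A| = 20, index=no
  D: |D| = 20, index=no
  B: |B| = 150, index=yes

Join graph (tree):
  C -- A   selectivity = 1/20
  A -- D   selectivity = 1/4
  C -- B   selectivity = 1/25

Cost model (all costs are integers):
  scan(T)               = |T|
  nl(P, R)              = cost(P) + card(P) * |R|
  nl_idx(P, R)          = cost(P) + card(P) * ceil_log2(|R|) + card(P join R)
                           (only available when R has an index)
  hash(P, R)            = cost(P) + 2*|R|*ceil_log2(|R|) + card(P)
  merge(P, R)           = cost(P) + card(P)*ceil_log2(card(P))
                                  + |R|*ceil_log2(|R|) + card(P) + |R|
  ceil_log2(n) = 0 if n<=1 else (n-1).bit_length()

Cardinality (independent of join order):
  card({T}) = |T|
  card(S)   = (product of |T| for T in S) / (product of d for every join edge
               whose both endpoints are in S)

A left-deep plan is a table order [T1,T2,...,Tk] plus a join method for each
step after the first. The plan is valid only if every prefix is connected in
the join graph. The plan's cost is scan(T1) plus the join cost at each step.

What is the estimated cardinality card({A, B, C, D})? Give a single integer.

4500

Tables in S: A(20), B(150), C(150), D(20)
Edges inside S: C-A(d=20), A-D(d=4), C-B(d=25)
numerator = 20 * 150 * 150 * 20 = 9000000
denominator = 20 * 4 * 25 = 2000
card(S) = 9000000 / 2000 = 4500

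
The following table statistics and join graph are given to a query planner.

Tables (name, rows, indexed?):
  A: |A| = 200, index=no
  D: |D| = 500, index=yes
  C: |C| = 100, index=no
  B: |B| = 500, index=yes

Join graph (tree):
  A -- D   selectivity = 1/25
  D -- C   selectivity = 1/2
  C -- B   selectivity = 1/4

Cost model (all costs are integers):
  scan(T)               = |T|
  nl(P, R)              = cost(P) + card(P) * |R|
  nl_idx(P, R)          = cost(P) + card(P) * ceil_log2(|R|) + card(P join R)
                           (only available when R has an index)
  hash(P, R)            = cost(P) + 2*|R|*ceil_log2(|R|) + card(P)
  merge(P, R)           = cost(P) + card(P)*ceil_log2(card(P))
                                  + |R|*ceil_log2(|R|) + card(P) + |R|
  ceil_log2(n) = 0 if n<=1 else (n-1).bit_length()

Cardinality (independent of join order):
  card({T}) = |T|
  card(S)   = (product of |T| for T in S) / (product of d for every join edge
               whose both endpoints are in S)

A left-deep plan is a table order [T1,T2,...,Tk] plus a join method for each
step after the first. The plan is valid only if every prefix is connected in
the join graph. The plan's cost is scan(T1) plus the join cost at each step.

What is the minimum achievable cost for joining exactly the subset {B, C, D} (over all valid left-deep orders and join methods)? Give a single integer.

Selinger DP over subsets of {B,C,D}:
  {D}: scan cost=500, card=500
  {C}: scan cost=100, card=100
  {B}: scan cost=500, card=500
  {CD}: card=25000; try (C,hash)→2400, (D,merge)→5900, (C,merge)→6300, (D,hash)→9200, (D,nl_idx)→26000, (D,nl)→50100 …(+1); best=2400 via (C,hash)
  {BC}: card=12500; try (C,hash)→2400, (B,merge)→5900, (C,merge)→6300, (B,hash)→9200, (B,nl_idx)→13500, (B,nl)→50100 …(+1); best=2400 via (C,hash)
  {BCD}: card=3125000; try (D,hash)→23900, (B,hash)→36400, (D,merge)→194900, (B,merge)→407400, (D,nl_idx)→3239900, (B,nl_idx)→3352400 …(+2); best=23900 via (D,hash)

23900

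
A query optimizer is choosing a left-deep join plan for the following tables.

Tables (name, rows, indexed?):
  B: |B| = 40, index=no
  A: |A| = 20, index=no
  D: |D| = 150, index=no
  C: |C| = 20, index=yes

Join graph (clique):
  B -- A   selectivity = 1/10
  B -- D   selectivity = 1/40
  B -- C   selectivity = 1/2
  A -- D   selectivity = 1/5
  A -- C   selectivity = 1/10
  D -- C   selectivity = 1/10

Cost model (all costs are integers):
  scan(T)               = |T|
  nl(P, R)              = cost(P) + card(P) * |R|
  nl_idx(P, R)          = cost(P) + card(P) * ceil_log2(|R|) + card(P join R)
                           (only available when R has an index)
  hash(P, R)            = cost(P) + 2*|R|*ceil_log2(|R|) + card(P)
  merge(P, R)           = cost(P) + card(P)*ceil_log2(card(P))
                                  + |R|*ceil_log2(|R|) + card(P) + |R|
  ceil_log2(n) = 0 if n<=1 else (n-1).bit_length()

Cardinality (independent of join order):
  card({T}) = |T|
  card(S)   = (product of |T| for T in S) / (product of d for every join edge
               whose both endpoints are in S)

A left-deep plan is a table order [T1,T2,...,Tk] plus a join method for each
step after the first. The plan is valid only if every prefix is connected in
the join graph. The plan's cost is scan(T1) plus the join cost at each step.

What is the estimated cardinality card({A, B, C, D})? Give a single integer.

Tables in S: A(20), B(40), C(20), D(150)
Edges inside S: B-A(d=10), B-D(d=40), B-C(d=2), A-D(d=5), A-C(d=10), D-C(d=10)
numerator = 20 * 40 * 20 * 150 = 2400000
denominator = 10 * 40 * 2 * 5 * 10 * 10 = 400000
card(S) = 2400000 / 400000 = 6

6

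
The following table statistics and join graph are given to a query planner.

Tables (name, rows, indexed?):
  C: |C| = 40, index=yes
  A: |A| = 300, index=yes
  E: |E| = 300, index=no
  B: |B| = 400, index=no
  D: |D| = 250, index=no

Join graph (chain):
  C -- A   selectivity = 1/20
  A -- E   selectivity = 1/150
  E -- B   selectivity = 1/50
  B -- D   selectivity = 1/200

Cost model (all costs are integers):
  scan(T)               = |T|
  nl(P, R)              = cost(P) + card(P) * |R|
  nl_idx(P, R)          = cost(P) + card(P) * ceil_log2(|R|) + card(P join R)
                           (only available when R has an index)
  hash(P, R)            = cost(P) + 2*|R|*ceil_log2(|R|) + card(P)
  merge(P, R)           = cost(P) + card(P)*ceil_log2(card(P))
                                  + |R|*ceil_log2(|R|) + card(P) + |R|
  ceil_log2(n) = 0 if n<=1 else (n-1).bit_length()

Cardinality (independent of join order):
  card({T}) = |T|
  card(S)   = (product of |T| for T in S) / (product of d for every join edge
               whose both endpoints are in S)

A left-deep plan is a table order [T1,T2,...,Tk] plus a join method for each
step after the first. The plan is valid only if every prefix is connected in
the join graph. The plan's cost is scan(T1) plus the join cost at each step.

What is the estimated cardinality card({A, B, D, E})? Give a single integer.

6000

Tables in S: A(300), B(400), D(250), E(300)
Edges inside S: A-E(d=150), E-B(d=50), B-D(d=200)
numerator = 300 * 400 * 250 * 300 = 9000000000
denominator = 150 * 50 * 200 = 1500000
card(S) = 9000000000 / 1500000 = 6000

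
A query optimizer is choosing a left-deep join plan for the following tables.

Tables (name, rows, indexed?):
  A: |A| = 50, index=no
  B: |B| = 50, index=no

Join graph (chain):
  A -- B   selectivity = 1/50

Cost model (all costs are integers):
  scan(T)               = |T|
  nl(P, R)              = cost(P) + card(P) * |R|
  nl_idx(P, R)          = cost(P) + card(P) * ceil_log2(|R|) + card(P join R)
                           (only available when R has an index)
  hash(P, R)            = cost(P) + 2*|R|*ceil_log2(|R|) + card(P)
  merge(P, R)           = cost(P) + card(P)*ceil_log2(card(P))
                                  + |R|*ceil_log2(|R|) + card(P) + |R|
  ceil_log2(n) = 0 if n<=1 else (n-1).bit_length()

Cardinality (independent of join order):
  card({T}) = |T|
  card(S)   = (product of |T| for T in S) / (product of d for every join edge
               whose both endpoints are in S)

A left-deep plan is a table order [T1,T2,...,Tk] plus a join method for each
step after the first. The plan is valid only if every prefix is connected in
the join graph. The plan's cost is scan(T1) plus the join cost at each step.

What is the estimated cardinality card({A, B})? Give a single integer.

50

Tables in S: A(50), B(50)
Edges inside S: A-B(d=50)
numerator = 50 * 50 = 2500
denominator = 50 = 50
card(S) = 2500 / 50 = 50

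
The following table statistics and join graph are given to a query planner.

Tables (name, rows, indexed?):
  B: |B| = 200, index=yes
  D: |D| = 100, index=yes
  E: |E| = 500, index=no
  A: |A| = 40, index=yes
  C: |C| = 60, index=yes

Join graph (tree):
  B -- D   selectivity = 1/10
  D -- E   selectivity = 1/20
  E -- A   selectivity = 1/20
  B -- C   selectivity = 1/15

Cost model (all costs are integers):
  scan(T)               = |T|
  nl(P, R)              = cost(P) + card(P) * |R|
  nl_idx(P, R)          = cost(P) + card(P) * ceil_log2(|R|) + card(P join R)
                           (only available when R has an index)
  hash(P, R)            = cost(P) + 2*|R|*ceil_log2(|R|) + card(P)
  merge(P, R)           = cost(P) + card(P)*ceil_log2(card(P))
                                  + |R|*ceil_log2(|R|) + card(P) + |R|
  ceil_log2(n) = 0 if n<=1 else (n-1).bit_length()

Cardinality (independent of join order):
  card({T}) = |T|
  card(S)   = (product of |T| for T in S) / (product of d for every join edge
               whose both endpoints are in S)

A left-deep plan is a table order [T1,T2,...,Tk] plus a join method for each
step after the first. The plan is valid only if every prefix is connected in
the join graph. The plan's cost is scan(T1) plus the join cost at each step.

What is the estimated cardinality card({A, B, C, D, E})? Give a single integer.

400000

Tables in S: A(40), B(200), C(60), D(100), E(500)
Edges inside S: B-D(d=10), D-E(d=20), E-A(d=20), B-C(d=15)
numerator = 40 * 200 * 60 * 100 * 500 = 24000000000
denominator = 10 * 20 * 20 * 15 = 60000
card(S) = 24000000000 / 60000 = 400000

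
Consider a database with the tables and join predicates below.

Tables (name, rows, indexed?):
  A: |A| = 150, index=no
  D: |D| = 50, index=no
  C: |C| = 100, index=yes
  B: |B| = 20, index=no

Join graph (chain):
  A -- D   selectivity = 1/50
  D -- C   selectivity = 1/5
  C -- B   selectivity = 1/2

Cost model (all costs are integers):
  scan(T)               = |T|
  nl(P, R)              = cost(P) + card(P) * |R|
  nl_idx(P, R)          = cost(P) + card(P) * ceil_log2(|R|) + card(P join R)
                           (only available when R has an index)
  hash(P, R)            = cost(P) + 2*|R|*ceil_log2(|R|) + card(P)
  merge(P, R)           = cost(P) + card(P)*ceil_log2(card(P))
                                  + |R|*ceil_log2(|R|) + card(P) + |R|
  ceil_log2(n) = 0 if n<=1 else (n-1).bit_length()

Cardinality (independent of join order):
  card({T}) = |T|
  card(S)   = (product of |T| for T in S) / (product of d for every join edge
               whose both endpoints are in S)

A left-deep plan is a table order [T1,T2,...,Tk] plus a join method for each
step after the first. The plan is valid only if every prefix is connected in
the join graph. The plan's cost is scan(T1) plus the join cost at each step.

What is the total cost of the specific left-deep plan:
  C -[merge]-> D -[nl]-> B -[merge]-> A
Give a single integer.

step 1: scan C: cost=100, card=100
step 2: join D via merge
    card(P join D) = 100*50/(5) = 1000
    cost = 100 + 100*7 + 50*6 + 100 + 50 = 1250
step 3: join B via nl
    card(P join B) = 1000*20/(2) = 10000
    cost = 1250 + 1000*20 = 21250
step 4: join A via merge
    card(P join A) = 10000*150/(50) = 30000
    cost = 21250 + 10000*14 + 150*8 + 10000 + 150 = 172600

172600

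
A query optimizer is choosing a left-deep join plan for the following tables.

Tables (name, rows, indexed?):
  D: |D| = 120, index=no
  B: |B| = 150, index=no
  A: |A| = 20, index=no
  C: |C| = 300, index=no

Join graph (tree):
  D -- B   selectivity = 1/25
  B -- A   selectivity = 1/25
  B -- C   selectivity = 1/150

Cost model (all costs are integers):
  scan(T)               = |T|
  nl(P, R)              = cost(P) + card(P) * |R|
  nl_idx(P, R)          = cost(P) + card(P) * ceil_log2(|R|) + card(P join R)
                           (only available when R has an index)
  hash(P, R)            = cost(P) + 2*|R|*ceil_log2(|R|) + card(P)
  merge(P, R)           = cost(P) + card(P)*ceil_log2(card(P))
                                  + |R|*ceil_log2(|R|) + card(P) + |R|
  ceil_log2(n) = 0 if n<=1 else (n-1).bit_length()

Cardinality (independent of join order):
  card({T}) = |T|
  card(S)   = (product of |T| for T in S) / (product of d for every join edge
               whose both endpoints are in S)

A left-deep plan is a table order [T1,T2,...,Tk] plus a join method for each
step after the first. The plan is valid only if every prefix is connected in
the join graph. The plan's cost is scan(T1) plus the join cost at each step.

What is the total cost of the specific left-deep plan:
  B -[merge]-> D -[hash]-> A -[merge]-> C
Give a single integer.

12716

step 1: scan B: cost=150, card=150
step 2: join D via merge
    card(P join D) = 150*120/(25) = 720
    cost = 150 + 150*8 + 120*7 + 150 + 120 = 2460
step 3: join A via hash
    card(P join A) = 720*20/(25) = 576
    cost = 2460 + 2*20*5 + 720 = 3380
step 4: join C via merge
    card(P join C) = 576*300/(150) = 1152
    cost = 3380 + 576*10 + 300*9 + 576 + 300 = 12716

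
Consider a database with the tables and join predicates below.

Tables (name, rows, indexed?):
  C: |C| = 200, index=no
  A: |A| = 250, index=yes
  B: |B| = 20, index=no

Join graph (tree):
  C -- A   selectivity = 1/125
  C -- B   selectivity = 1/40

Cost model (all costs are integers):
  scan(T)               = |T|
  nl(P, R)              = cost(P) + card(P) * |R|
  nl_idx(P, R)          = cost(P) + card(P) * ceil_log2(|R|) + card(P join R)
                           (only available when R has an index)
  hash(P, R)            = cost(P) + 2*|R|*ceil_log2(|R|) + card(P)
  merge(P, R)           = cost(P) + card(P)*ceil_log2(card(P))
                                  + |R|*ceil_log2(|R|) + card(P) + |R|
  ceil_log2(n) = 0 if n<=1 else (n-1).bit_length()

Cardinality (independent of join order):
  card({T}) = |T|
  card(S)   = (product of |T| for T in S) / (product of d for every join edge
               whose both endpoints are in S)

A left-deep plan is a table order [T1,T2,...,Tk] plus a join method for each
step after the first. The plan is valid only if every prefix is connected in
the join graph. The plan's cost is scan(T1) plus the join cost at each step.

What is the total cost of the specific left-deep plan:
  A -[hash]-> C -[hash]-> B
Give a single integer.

4300

step 1: scan A: cost=250, card=250
step 2: join C via hash
    card(P join C) = 250*200/(125) = 400
    cost = 250 + 2*200*8 + 250 = 3700
step 3: join B via hash
    card(P join B) = 400*20/(40) = 200
    cost = 3700 + 2*20*5 + 400 = 4300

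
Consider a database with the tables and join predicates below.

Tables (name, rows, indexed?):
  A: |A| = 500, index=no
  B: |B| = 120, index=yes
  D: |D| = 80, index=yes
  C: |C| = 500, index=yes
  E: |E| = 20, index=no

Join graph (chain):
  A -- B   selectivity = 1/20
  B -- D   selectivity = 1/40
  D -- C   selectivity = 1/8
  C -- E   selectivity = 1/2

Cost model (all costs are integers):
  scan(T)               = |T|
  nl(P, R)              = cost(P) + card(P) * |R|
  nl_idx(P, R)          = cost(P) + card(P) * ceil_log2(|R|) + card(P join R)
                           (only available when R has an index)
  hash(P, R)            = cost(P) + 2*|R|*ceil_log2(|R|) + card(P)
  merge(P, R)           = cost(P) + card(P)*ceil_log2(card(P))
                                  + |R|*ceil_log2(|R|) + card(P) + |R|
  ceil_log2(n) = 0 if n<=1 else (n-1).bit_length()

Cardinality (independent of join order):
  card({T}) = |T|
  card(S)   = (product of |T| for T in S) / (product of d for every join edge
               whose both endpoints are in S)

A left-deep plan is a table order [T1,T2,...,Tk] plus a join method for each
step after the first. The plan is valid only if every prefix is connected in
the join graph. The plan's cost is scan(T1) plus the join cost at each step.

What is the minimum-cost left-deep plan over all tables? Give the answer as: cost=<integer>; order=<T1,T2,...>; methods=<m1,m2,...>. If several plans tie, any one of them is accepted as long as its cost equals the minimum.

cost=182240; order=D,B,C,E,A; methods=nl_idx,merge,hash,hash

Selinger DP (subsets sized 1..n):
  {A}: scan cost=500, card=500
  {B}: scan cost=120, card=120
  {D}: scan cost=80, card=80
  {C}: scan cost=500, card=500
  {E}: scan cost=20, card=20
  {AB}: card=3000; try (B,hash)→2680, (A,merge)→6080, (B,merge)→6460, (B,nl_idx)→7000, (A,hash)→9240, (A,nl)→60120 …(+1); best=2680 via (B,hash)
  {BD}: card=240; try (B,nl_idx)→880, (D,nl_idx)→1200, (D,hash)→1360, (B,merge)→1680, (D,merge)→1720, (B,hash)→1840 …(+2); best=880 via (B,nl_idx)
  {CD}: card=5000; try (D,hash)→2120, (C,merge)→5720, (C,nl_idx)→5800, (D,merge)→6140, (D,nl_idx)→9000, (C,hash)→9160 …(+2); best=2120 via (D,hash)
  {CE}: card=5000; try (E,hash)→1200, (C,merge)→5140, (C,nl_idx)→5200, (E,merge)→5620, (C,hash)→9040, (C,nl)→10020 …(+1); best=1200 via (E,hash)
  {ABD}: card=6000; try (D,hash)→6800, (A,merge)→8040, (A,hash)→10120, (D,nl_idx)→29680, (D,merge)→42320, (A,nl)→120880 …(+1); best=6800 via (D,hash)
  {BCD}: card=15000; try (C,merge)→8040, (B,hash)→8800, (C,hash)→10120, (C,nl_idx)→18040, (B,nl_idx)→52120, (B,merge)→73080 …(+2); best=8040 via (C,merge)
  {CDE}: card=50000; try (E,hash)→7320, (D,hash)→7320, (D,merge)→71840, (E,merge)→72240, (D,nl_idx)→86200, (E,nl)→102120 …(+1); best=7320 via (E,hash)
  {ABCD}: card=375000; try (C,hash)→21800, (A,hash)→32040, (C,merge)→95800, (A,merge)→238040, (C,nl_idx)→435800, (C,nl)→3006800 …(+1); best=21800 via (C,hash)
  {BCDE}: card=150000; try (E,hash)→23240, (B,hash)→59000, (E,merge)→233160, (E,nl)→308040, (B,nl_idx)→507320, (B,merge)→858280 …(+1); best=23240 via (E,hash)
  {ABCDE}: card=3750000; try (A,hash)→182240, (E,hash)→397000, (A,merge)→2878240, (E,nl)→7521800, (E,merge)→7521920, (A,nl)→75023240; best=182240 via (A,hash)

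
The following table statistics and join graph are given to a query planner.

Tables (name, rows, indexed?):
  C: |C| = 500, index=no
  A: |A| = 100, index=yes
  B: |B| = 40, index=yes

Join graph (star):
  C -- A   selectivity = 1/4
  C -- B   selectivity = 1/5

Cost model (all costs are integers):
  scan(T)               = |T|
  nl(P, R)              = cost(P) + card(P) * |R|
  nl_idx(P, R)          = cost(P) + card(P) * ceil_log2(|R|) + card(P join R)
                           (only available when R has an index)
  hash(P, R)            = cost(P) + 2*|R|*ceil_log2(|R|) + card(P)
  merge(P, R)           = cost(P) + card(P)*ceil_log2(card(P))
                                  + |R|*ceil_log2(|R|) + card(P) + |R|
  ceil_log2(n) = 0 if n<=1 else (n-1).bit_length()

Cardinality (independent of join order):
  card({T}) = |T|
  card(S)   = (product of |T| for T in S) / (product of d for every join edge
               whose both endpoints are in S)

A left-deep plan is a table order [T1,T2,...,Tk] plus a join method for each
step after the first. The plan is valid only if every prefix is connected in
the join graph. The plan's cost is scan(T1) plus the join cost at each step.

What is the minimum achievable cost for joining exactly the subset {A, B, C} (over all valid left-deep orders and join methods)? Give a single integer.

6880

Selinger DP over subsets of {A,B,C}:
  {C}: scan cost=500, card=500
  {A}: scan cost=100, card=100
  {B}: scan cost=40, card=40
  {AC}: card=12500; try (A,hash)→2400, (C,merge)→5900, (A,merge)→6300, (C,hash)→9200, (A,nl_idx)→16500, (C,nl)→50100 …(+1); best=2400 via (A,hash)
  {BC}: card=4000; try (B,hash)→1480, (C,merge)→5320, (B,merge)→5780, (B,nl_idx)→7500, (C,hash)→9080, (C,nl)→20040 …(+1); best=1480 via (B,hash)
  {ABC}: card=100000; try (A,hash)→6880, (B,hash)→15380, (A,merge)→54280, (A,nl_idx)→129480, (B,nl_idx)→177400, (B,merge)→190180 …(+2); best=6880 via (A,hash)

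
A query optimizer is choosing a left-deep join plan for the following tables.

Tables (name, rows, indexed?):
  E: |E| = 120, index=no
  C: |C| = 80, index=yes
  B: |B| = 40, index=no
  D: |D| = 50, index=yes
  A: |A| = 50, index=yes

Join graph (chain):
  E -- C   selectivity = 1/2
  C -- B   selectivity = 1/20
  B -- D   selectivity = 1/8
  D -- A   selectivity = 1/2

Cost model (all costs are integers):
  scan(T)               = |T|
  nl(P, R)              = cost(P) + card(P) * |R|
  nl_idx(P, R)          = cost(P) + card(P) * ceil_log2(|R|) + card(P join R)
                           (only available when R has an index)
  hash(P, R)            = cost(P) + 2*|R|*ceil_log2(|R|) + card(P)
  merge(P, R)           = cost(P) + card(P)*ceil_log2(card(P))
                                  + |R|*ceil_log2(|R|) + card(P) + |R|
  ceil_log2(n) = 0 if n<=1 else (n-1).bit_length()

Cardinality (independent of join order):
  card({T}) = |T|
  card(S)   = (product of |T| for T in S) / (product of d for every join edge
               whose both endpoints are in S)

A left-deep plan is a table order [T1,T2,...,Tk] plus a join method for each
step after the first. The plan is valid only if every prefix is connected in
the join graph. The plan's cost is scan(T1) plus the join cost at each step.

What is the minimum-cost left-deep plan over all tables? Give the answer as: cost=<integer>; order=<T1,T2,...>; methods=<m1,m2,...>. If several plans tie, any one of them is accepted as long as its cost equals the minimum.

Selinger DP (subsets sized 1..n):
  {E}: scan cost=120, card=120
  {C}: scan cost=80, card=80
  {B}: scan cost=40, card=40
  {D}: scan cost=50, card=50
  {A}: scan cost=50, card=50
  {CE}: card=4800; try (C,hash)→1360, (E,merge)→1680, (C,merge)→1720, (E,hash)→1840, (C,nl_idx)→5760, (E,nl)→9680 …(+1); best=1360 via (C,hash)
  {BC}: card=160; try (C,nl_idx)→480, (B,hash)→640, (C,merge)→960, (B,merge)→1000, (C,hash)→1200, (C,nl)→3240 …(+1); best=480 via (C,nl_idx)
  {BD}: card=250; try (D,nl_idx)→530, (B,hash)→580, (D,merge)→670, (D,hash)→680, (B,merge)→680, (D,nl)→2040 …(+1); best=530 via (D,nl_idx)
  {AD}: card=1250; try (D,hash)→700, (A,hash)→700, (D,merge)→750, (A,merge)→750, (D,nl_idx)→1600, (A,nl_idx)→1600 …(+2); best=700 via (D,hash)
  {BCE}: card=9600; try (E,hash)→2320, (E,merge)→2880, (B,hash)→6640, (E,nl)→19680, (B,merge)→68840, (B,nl)→193360; best=2320 via (E,hash)
  {BCD}: card=1000; try (D,hash)→1240, (C,hash)→1900, (D,merge)→2270, (D,nl_idx)→2440, (C,nl_idx)→3280, (C,merge)→3420 …(+2); best=1240 via (D,hash)
  {ABD}: card=6250; try (A,hash)→1380, (B,hash)→2430, (A,merge)→3130, (A,nl_idx)→8280, (A,nl)→13030, (B,merge)→15980 …(+1); best=1380 via (A,hash)
  {BCDE}: card=60000; try (E,hash)→3920, (D,hash)→12520, (E,merge)→13200, (D,nl_idx)→119920, (E,nl)→121240, (D,merge)→146670 …(+1); best=3920 via (E,hash)
  {ABCD}: card=25000; try (A,hash)→2840, (C,hash)→8750, (A,merge)→12590, (A,nl_idx)→32240, (A,nl)→51240, (C,nl_idx)→70130 …(+2); best=2840 via (A,hash)
  {ABCDE}: card=1500000; try (E,hash)→29520, (A,hash)→64520, (E,merge)→403800, (A,merge)→1024270, (A,nl_idx)→1863920, (E,nl)→3002840 …(+1); best=29520 via (E,hash)

cost=29520; order=B,C,D,A,E; methods=nl_idx,hash,hash,hash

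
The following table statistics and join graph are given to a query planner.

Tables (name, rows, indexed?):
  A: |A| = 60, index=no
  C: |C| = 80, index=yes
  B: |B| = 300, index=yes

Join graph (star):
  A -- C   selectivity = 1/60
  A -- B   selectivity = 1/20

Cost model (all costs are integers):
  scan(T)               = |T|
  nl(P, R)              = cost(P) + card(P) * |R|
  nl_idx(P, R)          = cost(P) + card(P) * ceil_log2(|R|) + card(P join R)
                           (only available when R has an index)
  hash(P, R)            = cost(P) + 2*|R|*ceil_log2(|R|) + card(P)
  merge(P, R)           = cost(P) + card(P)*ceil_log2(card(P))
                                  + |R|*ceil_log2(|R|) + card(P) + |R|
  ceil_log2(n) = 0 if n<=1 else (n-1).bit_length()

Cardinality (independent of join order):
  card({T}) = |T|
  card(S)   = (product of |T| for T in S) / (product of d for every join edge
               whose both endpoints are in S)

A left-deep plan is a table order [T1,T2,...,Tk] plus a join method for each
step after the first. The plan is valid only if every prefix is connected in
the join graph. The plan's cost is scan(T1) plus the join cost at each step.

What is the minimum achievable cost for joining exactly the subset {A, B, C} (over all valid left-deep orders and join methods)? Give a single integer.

Selinger DP over subsets of {A,B,C}:
  {A}: scan cost=60, card=60
  {C}: scan cost=80, card=80
  {B}: scan cost=300, card=300
  {AC}: card=80; try (C,nl_idx)→560, (A,hash)→880, (C,merge)→1120, (A,merge)→1140, (C,hash)→1240, (C,nl)→4860 …(+1); best=560 via (C,nl_idx)
  {AB}: card=900; try (A,hash)→1320, (B,nl_idx)→1500, (B,merge)→3480, (A,merge)→3720, (B,hash)→5520, (B,nl)→18060 …(+1); best=1320 via (A,hash)
  {ABC}: card=1200; try (B,nl_idx)→2480, (C,hash)→3340, (B,merge)→4200, (B,hash)→6040, (C,nl_idx)→8820, (C,merge)→11860 …(+2); best=2480 via (B,nl_idx)

2480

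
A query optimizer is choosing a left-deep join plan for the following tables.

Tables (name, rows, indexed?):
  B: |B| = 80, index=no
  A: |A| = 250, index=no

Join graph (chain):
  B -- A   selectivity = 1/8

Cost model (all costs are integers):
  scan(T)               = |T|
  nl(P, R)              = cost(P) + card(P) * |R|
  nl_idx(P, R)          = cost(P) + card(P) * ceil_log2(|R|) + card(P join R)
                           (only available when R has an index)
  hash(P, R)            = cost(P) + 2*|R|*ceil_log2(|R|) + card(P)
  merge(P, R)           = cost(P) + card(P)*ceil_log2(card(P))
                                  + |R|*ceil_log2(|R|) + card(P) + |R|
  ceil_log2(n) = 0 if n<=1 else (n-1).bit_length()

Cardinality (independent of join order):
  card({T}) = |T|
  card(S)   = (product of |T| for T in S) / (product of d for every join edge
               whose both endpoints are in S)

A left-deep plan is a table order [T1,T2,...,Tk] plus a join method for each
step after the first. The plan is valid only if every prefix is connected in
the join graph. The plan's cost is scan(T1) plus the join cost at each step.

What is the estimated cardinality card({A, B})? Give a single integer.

2500

Tables in S: A(250), B(80)
Edges inside S: B-A(d=8)
numerator = 250 * 80 = 20000
denominator = 8 = 8
card(S) = 20000 / 8 = 2500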